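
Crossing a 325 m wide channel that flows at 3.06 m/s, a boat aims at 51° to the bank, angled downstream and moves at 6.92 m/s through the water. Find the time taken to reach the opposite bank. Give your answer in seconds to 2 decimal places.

60.43 s

The component of the boat's velocity perpendicular to the bank is 6.92 × sin 51° = 5.378 m/s.
The current is parallel to the bank, so it does not affect the crossing time.
Time = 325 / 5.378 = 60.433 s.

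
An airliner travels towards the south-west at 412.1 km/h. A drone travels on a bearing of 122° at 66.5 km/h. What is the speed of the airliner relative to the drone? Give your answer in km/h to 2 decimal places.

431.95 km/h

Taking east as x and north as y: airliner velocity = (-291.399, -291.399) km/h; drone velocity = (56.395, -35.240) km/h.
Velocity of airliner relative to drone = (-291.399, -291.399) − (56.395, -35.240) = (-347.794, -256.159) km/h.
Magnitude = |(-347.794, -256.159)| = 431.947 km/h.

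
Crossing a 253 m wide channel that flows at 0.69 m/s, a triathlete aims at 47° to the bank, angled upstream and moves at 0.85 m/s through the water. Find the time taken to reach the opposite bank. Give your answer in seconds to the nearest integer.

The component of the triathlete's velocity perpendicular to the bank is 0.85 × sin 47° = 0.622 m/s.
The flow acts along the bank and has no component across it.
Time = 253 / 0.622 = 406.981 s.

407 s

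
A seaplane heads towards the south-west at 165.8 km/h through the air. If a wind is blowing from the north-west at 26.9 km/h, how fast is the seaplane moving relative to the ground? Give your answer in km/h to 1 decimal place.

Taking east as x and north as y: velocity relative to the air = (-117.238, -117.238) km/h; the air relative to ground = (19.021, -19.021) km/h.
Velocity relative to ground = (-117.238, -117.238) + (19.021, -19.021) = (-98.217, -136.259) km/h.
Speed = |(-98.217, -136.259)| = 167.968 km/h.

168.0 km/h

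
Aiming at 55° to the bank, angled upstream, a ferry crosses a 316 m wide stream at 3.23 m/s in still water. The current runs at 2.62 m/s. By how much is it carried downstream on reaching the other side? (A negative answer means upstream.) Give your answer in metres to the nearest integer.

92 m

Perpendicular speed = 2.646 m/s; crossing time = 316 / 2.646 = 119.432 s.
Net downstream speed = 0.767 m/s.
Drift = 0.767 × 119.432 = 91.646 m (downstream).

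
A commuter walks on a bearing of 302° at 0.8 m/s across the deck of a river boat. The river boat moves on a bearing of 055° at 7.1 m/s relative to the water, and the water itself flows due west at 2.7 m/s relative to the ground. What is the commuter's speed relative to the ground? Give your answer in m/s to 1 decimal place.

5.1 m/s

In east/north components (m/s): commuter relative to river boat = (-0.678, 0.424); river boat relative to water = (5.816, 4.072); water relative to ground = (-2.700, 0.000).
Sum = (2.438, 4.496) m/s.
Speed = |(2.438, 4.496)| = 5.115 m/s.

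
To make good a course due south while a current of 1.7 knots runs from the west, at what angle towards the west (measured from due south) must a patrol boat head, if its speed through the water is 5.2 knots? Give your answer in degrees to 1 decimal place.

19.1°

The current pushes perpendicular to the desired track; the heading must have a component into the current equal to 1.7 knots: 5.2 sin θ = 1.7.
sin θ = 0.3269, so θ = 19.082°.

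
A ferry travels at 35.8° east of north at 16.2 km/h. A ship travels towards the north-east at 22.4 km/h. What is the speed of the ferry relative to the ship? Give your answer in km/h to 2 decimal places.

Taking east as x and north as y: ferry velocity = (9.476, 13.139) km/h; ship velocity = (15.839, 15.839) km/h.
Velocity of ferry relative to ship = (9.476, 13.139) − (15.839, 15.839) = (-6.363, -2.700) km/h.
Magnitude = |(-6.363, -2.700)| = 6.912 km/h.

6.91 km/h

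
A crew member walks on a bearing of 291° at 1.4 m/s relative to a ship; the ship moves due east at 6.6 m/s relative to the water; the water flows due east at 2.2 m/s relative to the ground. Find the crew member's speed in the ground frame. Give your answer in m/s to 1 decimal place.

7.5 m/s

In east/north components (m/s): crew member relative to ship = (-1.307, 0.502); ship relative to water = (6.600, 0.000); water relative to ground = (2.200, 0.000).
Sum = (7.493, 0.502) m/s.
Speed = |(7.493, 0.502)| = 7.510 m/s.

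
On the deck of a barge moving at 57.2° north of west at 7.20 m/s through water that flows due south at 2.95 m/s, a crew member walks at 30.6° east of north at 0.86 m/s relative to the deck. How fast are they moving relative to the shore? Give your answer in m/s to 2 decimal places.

In east/north components (m/s): crew member relative to barge = (0.438, 0.740); barge relative to water = (-3.900, 6.052); water relative to ground = (0.000, -2.950).
Sum = (-3.463, 3.842) m/s.
Speed = |(-3.463, 3.842)| = 5.172 m/s.

5.17 m/s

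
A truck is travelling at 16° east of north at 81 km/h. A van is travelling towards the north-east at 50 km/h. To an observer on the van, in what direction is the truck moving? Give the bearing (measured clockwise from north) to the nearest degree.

Taking east as x and north as y: truck velocity = (22.327, 77.862) km/h; van velocity = (35.355, 35.355) km/h.
Velocity of truck relative to van = (22.327, 77.862) − (35.355, 35.355) = (-13.029, 42.507) km/h.
Bearing = atan2(-13.03, 42.51) = 342.96° clockwise from north.

343°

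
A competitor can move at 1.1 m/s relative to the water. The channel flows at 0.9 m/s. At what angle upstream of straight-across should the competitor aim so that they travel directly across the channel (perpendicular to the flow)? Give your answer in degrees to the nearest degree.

To cancel the current, the upstream component of the competitor's velocity must equal the flow: 1.1 sin θ = 0.9.
sin θ = 0.9 / 1.1 = 0.8182.
θ = arcsin(0.8182) = 54.903°.

55°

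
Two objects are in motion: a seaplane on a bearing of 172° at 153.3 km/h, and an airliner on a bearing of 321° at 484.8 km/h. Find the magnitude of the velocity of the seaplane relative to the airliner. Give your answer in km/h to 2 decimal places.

Taking east as x and north as y: seaplane velocity = (21.335, -151.808) km/h; airliner velocity = (-305.095, 376.760) km/h.
Velocity of seaplane relative to airliner = (21.335, -151.808) − (-305.095, 376.760) = (326.430, -528.568) km/h.
Magnitude = |(326.430, -528.568)| = 621.242 km/h.

621.24 km/h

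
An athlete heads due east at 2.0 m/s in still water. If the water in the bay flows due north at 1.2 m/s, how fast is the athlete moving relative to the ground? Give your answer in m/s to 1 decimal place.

Taking east as x and north as y: velocity relative to the water = (2.000, 0.000) m/s; the water relative to ground = (0.000, 1.200) m/s.
Velocity relative to ground = (2.000, 0.000) + (0.000, 1.200) = (2.000, 1.200) m/s.
Speed = |(2.000, 1.200)| = 2.332 m/s.

2.3 m/s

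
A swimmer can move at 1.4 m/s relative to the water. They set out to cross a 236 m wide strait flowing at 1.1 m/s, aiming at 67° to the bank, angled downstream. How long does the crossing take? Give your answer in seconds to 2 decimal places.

The component of the swimmer's velocity perpendicular to the bank is 1.4 × sin 67° = 1.289 m/s.
The flow acts along the bank and has no component across it.
Time = 236 / 1.289 = 183.129 s.

183.13 s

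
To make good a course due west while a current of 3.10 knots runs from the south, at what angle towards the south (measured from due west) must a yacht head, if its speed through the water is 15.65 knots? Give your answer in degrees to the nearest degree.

The current pushes perpendicular to the desired track; the heading must have a component into the current equal to 3.10 knots: 15.65 sin θ = 3.10.
sin θ = 0.1981, so θ = 11.425°.

11°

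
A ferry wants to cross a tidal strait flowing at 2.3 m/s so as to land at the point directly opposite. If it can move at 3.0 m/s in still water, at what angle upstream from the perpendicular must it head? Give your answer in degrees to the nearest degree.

50°

To cancel the current, the upstream component of the ferry's velocity must equal the flow: 3.0 sin θ = 2.3.
sin θ = 2.3 / 3.0 = 0.7667.
θ = arcsin(0.7667) = 50.055°.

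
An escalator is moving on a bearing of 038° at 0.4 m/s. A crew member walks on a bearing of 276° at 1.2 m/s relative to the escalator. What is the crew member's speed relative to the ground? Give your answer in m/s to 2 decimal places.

Taking east as x and north as y: escalator velocity = (0.246, 0.315) m/s; crew member velocity relative to escalator = (-1.193, 0.125) m/s.
Velocity relative to ground = (0.246, 0.315) + (-1.193, 0.125) = (-0.947, 0.441) m/s.
Speed = |(-0.947, 0.441)| = 1.045 m/s.

1.04 m/s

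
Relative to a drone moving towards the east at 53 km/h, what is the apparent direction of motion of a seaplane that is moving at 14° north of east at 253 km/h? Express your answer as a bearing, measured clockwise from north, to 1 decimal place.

Taking east as x and north as y: seaplane velocity = (245.485, 61.206) km/h; drone velocity = (53.000, 0.000) km/h.
Velocity of seaplane relative to drone = (245.485, 61.206) − (53.000, 0.000) = (192.485, 61.206) km/h.
Bearing = atan2(192.48, 61.21) = 72.36° clockwise from north.

072.4°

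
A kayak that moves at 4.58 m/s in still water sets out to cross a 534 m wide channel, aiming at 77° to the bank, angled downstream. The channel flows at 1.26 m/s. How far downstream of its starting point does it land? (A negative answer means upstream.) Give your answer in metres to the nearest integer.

Perpendicular speed = 4.463 m/s; crossing time = 534 / 4.463 = 119.661 s.
Net downstream speed = 2.290 m/s.
Drift = 2.290 × 119.661 = 274.056 m (downstream).

274 m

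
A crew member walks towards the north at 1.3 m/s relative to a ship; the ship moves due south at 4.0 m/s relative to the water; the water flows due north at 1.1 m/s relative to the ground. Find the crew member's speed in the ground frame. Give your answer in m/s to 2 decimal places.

1.60 m/s

In east/north components (m/s): crew member relative to ship = (0.000, 1.300); ship relative to water = (0.000, -4.000); water relative to ground = (0.000, 1.100).
Sum = (0.000, -1.600) m/s.
Speed = |(0.000, -1.600)| = 1.600 m/s.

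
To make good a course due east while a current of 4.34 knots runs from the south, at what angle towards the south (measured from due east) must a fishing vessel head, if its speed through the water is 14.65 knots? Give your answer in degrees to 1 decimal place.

17.2°

The current pushes perpendicular to the desired track; the heading must have a component into the current equal to 4.34 knots: 14.65 sin θ = 4.34.
sin θ = 0.2962, so θ = 17.232°.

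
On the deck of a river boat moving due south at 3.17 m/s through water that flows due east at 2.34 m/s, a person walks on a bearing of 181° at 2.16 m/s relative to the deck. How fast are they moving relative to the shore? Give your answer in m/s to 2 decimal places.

5.81 m/s

In east/north components (m/s): person relative to river boat = (-0.038, -2.160); river boat relative to water = (0.000, -3.170); water relative to ground = (2.340, 0.000).
Sum = (2.302, -5.330) m/s.
Speed = |(2.302, -5.330)| = 5.806 m/s.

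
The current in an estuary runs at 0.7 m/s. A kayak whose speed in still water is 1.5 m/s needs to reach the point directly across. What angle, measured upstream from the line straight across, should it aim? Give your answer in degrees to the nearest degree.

To cancel the current, the upstream component of the kayak's velocity must equal the flow: 1.5 sin θ = 0.7.
sin θ = 0.7 / 1.5 = 0.4667.
θ = arcsin(0.4667) = 27.818°.

28°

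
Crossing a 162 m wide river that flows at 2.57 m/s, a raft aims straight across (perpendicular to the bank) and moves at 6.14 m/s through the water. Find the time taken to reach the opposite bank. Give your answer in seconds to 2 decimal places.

The component of the raft's velocity perpendicular to the bank is 6.14 m/s.
Only the cross-stream component determines the crossing time; the current contributes nothing perpendicular to the bank.
Time = 162 / 6.140 = 26.384 s.

26.38 s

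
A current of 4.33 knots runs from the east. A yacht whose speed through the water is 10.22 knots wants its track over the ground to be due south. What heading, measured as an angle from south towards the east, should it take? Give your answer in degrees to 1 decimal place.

The current pushes perpendicular to the desired track; the heading must have a component into the current equal to 4.33 knots: 10.22 sin θ = 4.33.
sin θ = 0.4237, so θ = 25.067°.

25.1°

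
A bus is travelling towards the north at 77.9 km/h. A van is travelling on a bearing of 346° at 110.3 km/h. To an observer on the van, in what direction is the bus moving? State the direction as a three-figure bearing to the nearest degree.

Taking east as x and north as y: bus velocity = (0.000, 77.900) km/h; van velocity = (-26.684, 107.024) km/h.
Velocity of bus relative to van = (0.000, 77.900) − (-26.684, 107.024) = (26.684, -29.124) km/h.
Bearing = atan2(26.68, -29.12) = 137.50° clockwise from north.

138°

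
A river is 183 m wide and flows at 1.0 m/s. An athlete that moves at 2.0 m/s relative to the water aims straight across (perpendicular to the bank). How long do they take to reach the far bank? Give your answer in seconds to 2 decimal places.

91.50 s

The component of the athlete's velocity perpendicular to the bank is 2.0 m/s.
The current is parallel to the bank, so it does not affect the crossing time.
Time = 183 / 2.000 = 91.500 s.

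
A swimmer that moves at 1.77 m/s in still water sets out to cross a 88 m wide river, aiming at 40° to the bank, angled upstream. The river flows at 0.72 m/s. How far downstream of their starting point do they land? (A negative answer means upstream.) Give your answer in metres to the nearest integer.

-49 m

Perpendicular speed = 1.138 m/s; crossing time = 88 / 1.138 = 77.347 s.
Net downstream speed = -0.636 m/s.
Drift = -0.636 × 77.347 = -49.185 m (upstream).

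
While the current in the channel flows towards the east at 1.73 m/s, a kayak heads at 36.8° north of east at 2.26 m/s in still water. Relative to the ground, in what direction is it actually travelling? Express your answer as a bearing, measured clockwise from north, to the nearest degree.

Taking east as x and north as y: velocity relative to the water = (1.810, 1.354) m/s; the water relative to ground = (1.730, 0.000) m/s.
Velocity relative to ground = (1.810, 1.354) + (1.730, 0.000) = (3.540, 1.354) m/s.
Bearing = atan2(3.54, 1.35) = 69.07° clockwise from north.

069°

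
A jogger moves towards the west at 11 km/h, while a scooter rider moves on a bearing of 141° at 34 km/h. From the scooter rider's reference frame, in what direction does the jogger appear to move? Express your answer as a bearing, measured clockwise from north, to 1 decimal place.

309.2°

Taking east as x and north as y: jogger velocity = (-11.000, 0.000) km/h; scooter rider velocity = (21.397, -26.423) km/h.
Velocity of jogger relative to scooter rider = (-11.000, 0.000) − (21.397, -26.423) = (-32.397, 26.423) km/h.
Bearing = atan2(-32.40, 26.42) = 309.20° clockwise from north.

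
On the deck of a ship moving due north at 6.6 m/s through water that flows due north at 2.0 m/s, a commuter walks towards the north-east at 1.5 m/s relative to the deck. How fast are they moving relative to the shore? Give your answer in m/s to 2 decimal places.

9.72 m/s

In east/north components (m/s): commuter relative to ship = (1.061, 1.061); ship relative to water = (0.000, 6.600); water relative to ground = (0.000, 2.000).
Sum = (1.061, 9.661) m/s.
Speed = |(1.061, 9.661)| = 9.719 m/s.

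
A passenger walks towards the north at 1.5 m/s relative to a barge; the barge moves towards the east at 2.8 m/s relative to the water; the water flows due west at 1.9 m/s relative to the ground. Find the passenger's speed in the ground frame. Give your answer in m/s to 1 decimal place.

In east/north components (m/s): passenger relative to barge = (0.000, 1.500); barge relative to water = (2.800, 0.000); water relative to ground = (-1.900, 0.000).
Sum = (0.900, 1.500) m/s.
Speed = |(0.900, 1.500)| = 1.749 m/s.

1.7 m/s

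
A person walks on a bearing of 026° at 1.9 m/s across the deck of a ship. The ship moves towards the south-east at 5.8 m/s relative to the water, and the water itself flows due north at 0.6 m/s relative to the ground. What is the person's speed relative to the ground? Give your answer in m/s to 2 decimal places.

In east/north components (m/s): person relative to ship = (0.833, 1.708); ship relative to water = (4.101, -4.101); water relative to ground = (0.000, 0.600).
Sum = (4.934, -1.794) m/s.
Speed = |(4.934, -1.794)| = 5.250 m/s.

5.25 m/s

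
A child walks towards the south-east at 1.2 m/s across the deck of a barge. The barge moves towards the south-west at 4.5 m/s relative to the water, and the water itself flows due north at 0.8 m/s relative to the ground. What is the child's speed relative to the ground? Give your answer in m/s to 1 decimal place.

4.0 m/s

In east/north components (m/s): child relative to barge = (0.849, -0.849); barge relative to water = (-3.182, -3.182); water relative to ground = (0.000, 0.800).
Sum = (-2.333, -3.231) m/s.
Speed = |(-2.333, -3.231)| = 3.985 m/s.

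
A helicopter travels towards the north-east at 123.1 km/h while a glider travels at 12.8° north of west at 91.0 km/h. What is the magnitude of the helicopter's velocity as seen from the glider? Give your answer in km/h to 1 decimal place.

Taking east as x and north as y: helicopter velocity = (87.045, 87.045) km/h; glider velocity = (-88.739, 20.161) km/h.
Velocity of helicopter relative to glider = (87.045, 87.045) − (-88.739, 20.161) = (175.783, 66.884) km/h.
Magnitude = |(175.783, 66.884)| = 188.078 km/h.

188.1 km/h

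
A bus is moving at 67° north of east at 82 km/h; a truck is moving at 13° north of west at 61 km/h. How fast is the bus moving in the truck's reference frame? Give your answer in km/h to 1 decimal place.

Taking east as x and north as y: bus velocity = (32.040, 75.481) km/h; truck velocity = (-59.437, 13.722) km/h.
Velocity of bus relative to truck = (32.040, 75.481) − (-59.437, 13.722) = (91.477, 61.759) km/h.
Magnitude = |(91.477, 61.759)| = 110.373 km/h.

110.4 km/h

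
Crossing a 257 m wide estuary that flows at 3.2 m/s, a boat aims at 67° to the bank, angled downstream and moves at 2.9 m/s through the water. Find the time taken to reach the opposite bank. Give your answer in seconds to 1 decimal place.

The component of the boat's velocity perpendicular to the bank is 2.9 × sin 67° = 2.669 m/s.
Only the cross-stream component determines the crossing time; the current contributes nothing perpendicular to the bank.
Time = 257 / 2.669 = 96.274 s.

96.3 s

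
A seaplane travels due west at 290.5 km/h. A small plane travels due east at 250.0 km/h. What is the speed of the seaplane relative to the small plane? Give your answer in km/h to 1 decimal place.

Taking east as x and north as y: seaplane velocity = (-290.500, 0.000) km/h; small plane velocity = (250.000, 0.000) km/h.
Velocity of seaplane relative to small plane = (-290.500, 0.000) − (250.000, 0.000) = (-540.500, 0.000) km/h.
Magnitude = |(-540.500, 0.000)| = 540.500 km/h.

540.5 km/h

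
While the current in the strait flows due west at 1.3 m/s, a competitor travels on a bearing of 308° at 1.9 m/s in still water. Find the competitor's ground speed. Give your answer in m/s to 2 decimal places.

3.03 m/s

Taking east as x and north as y: velocity relative to the water = (-1.497, 1.170) m/s; the water relative to ground = (-1.300, 0.000) m/s.
Velocity relative to ground = (-1.497, 1.170) + (-1.300, 0.000) = (-2.797, 1.170) m/s.
Speed = |(-2.797, 1.170)| = 3.032 m/s.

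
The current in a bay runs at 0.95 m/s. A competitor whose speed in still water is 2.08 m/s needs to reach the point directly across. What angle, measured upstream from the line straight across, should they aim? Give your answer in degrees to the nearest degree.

27°

To cancel the current, the upstream component of the competitor's velocity must equal the flow: 2.08 sin θ = 0.95.
sin θ = 0.95 / 2.08 = 0.4567.
θ = arcsin(0.4567) = 27.176°.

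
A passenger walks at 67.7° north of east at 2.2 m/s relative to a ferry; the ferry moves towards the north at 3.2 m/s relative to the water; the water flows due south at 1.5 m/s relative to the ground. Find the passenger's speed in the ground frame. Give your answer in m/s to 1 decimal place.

In east/north components (m/s): passenger relative to ferry = (0.835, 2.035); ferry relative to water = (0.000, 3.200); water relative to ground = (0.000, -1.500).
Sum = (0.835, 3.735) m/s.
Speed = |(0.835, 3.735)| = 3.828 m/s.

3.8 m/s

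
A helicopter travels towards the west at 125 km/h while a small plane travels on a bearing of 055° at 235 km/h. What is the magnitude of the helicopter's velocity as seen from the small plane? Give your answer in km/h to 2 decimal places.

Taking east as x and north as y: helicopter velocity = (-125.000, 0.000) km/h; small plane velocity = (192.501, 134.790) km/h.
Velocity of helicopter relative to small plane = (-125.000, 0.000) − (192.501, 134.790) = (-317.501, -134.790) km/h.
Magnitude = |(-317.501, -134.790)| = 344.928 km/h.

344.93 km/h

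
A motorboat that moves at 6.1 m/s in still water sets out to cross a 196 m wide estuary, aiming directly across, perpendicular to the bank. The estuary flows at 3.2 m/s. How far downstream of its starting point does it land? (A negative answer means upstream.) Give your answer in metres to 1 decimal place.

Perpendicular speed = 6.100 m/s; crossing time = 196 / 6.100 = 32.131 s.
Net downstream speed = 3.200 m/s.
Drift = 3.200 × 32.131 = 102.820 m (downstream).

102.8 m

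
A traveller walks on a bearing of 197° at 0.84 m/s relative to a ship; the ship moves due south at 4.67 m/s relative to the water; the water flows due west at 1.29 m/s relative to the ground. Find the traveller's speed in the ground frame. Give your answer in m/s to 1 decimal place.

In east/north components (m/s): traveller relative to ship = (-0.246, -0.803); ship relative to water = (0.000, -4.670); water relative to ground = (-1.290, 0.000).
Sum = (-1.536, -5.473) m/s.
Speed = |(-1.536, -5.473)| = 5.685 m/s.

5.7 m/s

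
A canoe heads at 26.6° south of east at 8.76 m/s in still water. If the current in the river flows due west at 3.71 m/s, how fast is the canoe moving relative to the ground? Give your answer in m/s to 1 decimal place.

5.7 m/s

Taking east as x and north as y: velocity relative to the water = (7.833, -3.922) m/s; the water relative to ground = (-3.710, 0.000) m/s.
Velocity relative to ground = (7.833, -3.922) + (-3.710, 0.000) = (4.123, -3.922) m/s.
Speed = |(4.123, -3.922)| = 5.691 m/s.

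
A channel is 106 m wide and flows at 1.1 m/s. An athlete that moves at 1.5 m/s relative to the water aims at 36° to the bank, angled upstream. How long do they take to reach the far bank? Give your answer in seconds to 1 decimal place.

120.2 s

The component of the athlete's velocity perpendicular to the bank is 1.5 × sin 36° = 0.882 m/s.
The flow acts along the bank and has no component across it.
Time = 106 / 0.882 = 120.225 s.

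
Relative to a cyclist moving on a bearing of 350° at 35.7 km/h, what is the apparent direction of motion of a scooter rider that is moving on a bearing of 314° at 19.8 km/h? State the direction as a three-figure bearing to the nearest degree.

201°

Taking east as x and north as y: scooter rider velocity = (-14.243, 13.754) km/h; cyclist velocity = (-6.199, 35.158) km/h.
Velocity of scooter rider relative to cyclist = (-14.243, 13.754) − (-6.199, 35.158) = (-8.044, -21.403) km/h.
Bearing = atan2(-8.04, -21.40) = 200.60° clockwise from north.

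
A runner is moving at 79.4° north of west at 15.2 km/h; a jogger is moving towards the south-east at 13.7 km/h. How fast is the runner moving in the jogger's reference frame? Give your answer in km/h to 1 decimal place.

27.6 km/h

Taking east as x and north as y: runner velocity = (-2.796, 14.941) km/h; jogger velocity = (9.687, -9.687) km/h.
Velocity of runner relative to jogger = (-2.796, 14.941) − (9.687, -9.687) = (-12.483, 24.628) km/h.
Magnitude = |(-12.483, 24.628)| = 27.611 km/h.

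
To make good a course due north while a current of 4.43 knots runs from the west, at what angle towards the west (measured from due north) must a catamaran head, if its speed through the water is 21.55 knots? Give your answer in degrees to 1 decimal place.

The current pushes perpendicular to the desired track; the heading must have a component into the current equal to 4.43 knots: 21.55 sin θ = 4.43.
sin θ = 0.2056, so θ = 11.863°.

11.9°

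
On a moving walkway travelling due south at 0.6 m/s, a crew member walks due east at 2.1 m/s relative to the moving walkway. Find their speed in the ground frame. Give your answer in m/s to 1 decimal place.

Taking east as x and north as y: moving walkway velocity = (0.000, -0.600) m/s; crew member velocity relative to moving walkway = (2.100, 0.000) m/s.
Velocity relative to ground = (0.000, -0.600) + (2.100, 0.000) = (2.100, -0.600) m/s.
Speed = |(2.100, -0.600)| = 2.184 m/s.

2.2 m/s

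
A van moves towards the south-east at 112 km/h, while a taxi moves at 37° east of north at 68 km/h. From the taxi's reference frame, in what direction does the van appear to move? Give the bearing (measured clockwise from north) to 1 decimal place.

164.0°

Taking east as x and north as y: van velocity = (79.196, -79.196) km/h; taxi velocity = (40.923, 54.307) km/h.
Velocity of van relative to taxi = (79.196, -79.196) − (40.923, 54.307) = (38.273, -133.503) km/h.
Bearing = atan2(38.27, -133.50) = 164.00° clockwise from north.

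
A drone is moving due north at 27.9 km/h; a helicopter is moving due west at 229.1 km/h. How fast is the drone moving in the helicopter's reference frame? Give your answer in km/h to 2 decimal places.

230.79 km/h

Taking east as x and north as y: drone velocity = (0.000, 27.900) km/h; helicopter velocity = (-229.100, 0.000) km/h.
Velocity of drone relative to helicopter = (0.000, 27.900) − (-229.100, 0.000) = (229.100, 27.900) km/h.
Magnitude = |(229.100, 27.900)| = 230.793 km/h.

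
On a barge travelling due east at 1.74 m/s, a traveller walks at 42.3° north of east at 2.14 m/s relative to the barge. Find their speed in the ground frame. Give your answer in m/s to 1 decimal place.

3.6 m/s

Taking east as x and north as y: barge velocity = (1.740, 0.000) m/s; traveller velocity relative to barge = (1.583, 1.440) m/s.
Velocity relative to ground = (1.740, 0.000) + (1.583, 1.440) = (3.323, 1.440) m/s.
Speed = |(3.323, 1.440)| = 3.622 m/s.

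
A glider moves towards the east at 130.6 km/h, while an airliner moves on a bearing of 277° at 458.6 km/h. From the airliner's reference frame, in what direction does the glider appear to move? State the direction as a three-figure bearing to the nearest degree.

095°

Taking east as x and north as y: glider velocity = (130.600, 0.000) km/h; airliner velocity = (-455.182, 55.889) km/h.
Velocity of glider relative to airliner = (130.600, 0.000) − (-455.182, 55.889) = (585.782, -55.889) km/h.
Bearing = atan2(585.78, -55.89) = 95.45° clockwise from north.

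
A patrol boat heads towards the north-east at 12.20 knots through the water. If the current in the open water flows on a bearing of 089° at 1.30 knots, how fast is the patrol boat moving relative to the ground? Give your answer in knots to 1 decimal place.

13.2 knots

Taking east as x and north as y: velocity relative to the water = (8.627, 8.627) knots; the water relative to ground = (1.300, 0.023) knots.
Velocity relative to ground = (8.627, 8.627) + (1.300, 0.023) = (9.927, 8.649) knots.
Speed = |(9.927, 8.649)| = 13.166 knots.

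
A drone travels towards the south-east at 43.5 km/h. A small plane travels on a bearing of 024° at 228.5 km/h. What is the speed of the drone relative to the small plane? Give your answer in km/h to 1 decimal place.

247.4 km/h

Taking east as x and north as y: drone velocity = (30.759, -30.759) km/h; small plane velocity = (92.939, 208.745) km/h.
Velocity of drone relative to small plane = (30.759, -30.759) − (92.939, 208.745) = (-62.180, -239.504) km/h.
Magnitude = |(-62.180, -239.504)| = 247.444 km/h.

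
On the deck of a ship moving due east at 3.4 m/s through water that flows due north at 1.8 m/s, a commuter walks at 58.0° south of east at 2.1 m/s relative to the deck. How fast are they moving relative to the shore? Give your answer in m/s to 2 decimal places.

In east/north components (m/s): commuter relative to ship = (1.113, -1.781); ship relative to water = (3.400, 0.000); water relative to ground = (0.000, 1.800).
Sum = (4.513, 0.019) m/s.
Speed = |(4.513, 0.019)| = 4.513 m/s.

4.51 m/s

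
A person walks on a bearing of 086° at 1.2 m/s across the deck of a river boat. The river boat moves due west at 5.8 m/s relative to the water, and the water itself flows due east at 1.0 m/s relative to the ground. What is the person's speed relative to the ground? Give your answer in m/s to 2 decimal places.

3.60 m/s

In east/north components (m/s): person relative to river boat = (1.197, 0.084); river boat relative to water = (-5.800, 0.000); water relative to ground = (1.000, 0.000).
Sum = (-3.603, 0.084) m/s.
Speed = |(-3.603, 0.084)| = 3.604 m/s.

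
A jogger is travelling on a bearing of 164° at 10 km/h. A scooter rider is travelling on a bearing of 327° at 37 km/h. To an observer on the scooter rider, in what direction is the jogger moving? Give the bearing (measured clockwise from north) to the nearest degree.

151°

Taking east as x and north as y: jogger velocity = (2.756, -9.613) km/h; scooter rider velocity = (-20.152, 31.031) km/h.
Velocity of jogger relative to scooter rider = (2.756, -9.613) − (-20.152, 31.031) = (22.908, -40.643) km/h.
Bearing = atan2(22.91, -40.64) = 150.59° clockwise from north.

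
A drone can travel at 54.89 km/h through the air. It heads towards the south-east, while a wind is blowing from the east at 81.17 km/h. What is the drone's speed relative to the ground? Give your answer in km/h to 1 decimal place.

Taking east as x and north as y: velocity relative to the air = (38.813, -38.813) km/h; the air relative to ground = (-81.170, 0.000) km/h.
Velocity relative to ground = (38.813, -38.813) + (-81.170, 0.000) = (-42.357, -38.813) km/h.
Speed = |(-42.357, -38.813)| = 57.451 km/h.

57.5 km/h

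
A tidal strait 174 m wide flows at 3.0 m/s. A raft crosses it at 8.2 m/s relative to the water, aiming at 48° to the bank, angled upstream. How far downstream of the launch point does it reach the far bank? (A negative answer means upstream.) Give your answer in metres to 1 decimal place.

Perpendicular speed = 6.094 m/s; crossing time = 174 / 6.094 = 28.554 s.
Net downstream speed = -2.487 m/s.
Drift = -2.487 × 28.554 = -71.009 m (upstream).

-71.0 m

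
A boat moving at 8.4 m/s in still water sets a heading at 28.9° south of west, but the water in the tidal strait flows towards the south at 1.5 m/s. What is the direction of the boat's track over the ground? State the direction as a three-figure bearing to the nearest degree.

233°

Taking east as x and north as y: velocity relative to the water = (-7.354, -4.060) m/s; the water relative to ground = (0.000, -1.500) m/s.
Velocity relative to ground = (-7.354, -4.060) + (0.000, -1.500) = (-7.354, -5.560) m/s.
Bearing = atan2(-7.35, -5.56) = 232.91° clockwise from north.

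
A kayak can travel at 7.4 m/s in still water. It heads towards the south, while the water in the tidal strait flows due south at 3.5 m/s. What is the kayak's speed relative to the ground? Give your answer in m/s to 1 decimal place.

Taking east as x and north as y: velocity relative to the water = (0.000, -7.400) m/s; the water relative to ground = (0.000, -3.500) m/s.
Velocity relative to ground = (0.000, -7.400) + (0.000, -3.500) = (0.000, -10.900) m/s.
Speed = |(0.000, -10.900)| = 10.900 m/s.

10.9 m/s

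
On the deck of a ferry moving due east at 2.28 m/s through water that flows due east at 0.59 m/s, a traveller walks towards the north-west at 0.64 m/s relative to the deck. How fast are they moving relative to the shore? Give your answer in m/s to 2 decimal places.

2.46 m/s

In east/north components (m/s): traveller relative to ferry = (-0.453, 0.453); ferry relative to water = (2.280, 0.000); water relative to ground = (0.590, 0.000).
Sum = (2.417, 0.453) m/s.
Speed = |(2.417, 0.453)| = 2.459 m/s.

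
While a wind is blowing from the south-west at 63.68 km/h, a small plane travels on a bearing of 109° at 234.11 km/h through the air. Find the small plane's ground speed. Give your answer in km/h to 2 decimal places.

268.20 km/h

Taking east as x and north as y: velocity relative to the air = (221.355, -76.219) km/h; the air relative to ground = (45.029, 45.029) km/h.
Velocity relative to ground = (221.355, -76.219) + (45.029, 45.029) = (266.384, -31.190) km/h.
Speed = |(266.384, -31.190)| = 268.204 km/h.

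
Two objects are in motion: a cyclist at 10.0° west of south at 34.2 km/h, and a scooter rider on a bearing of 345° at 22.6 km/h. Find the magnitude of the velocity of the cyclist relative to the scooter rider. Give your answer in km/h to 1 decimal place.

55.5 km/h

Taking east as x and north as y: cyclist velocity = (-5.939, -33.680) km/h; scooter rider velocity = (-5.849, 21.830) km/h.
Velocity of cyclist relative to scooter rider = (-5.939, -33.680) − (-5.849, 21.830) = (-0.089, -55.510) km/h.
Magnitude = |(-0.089, -55.510)| = 55.510 km/h.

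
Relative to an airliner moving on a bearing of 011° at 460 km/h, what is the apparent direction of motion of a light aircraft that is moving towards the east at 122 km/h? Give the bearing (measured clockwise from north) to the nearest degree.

176°

Taking east as x and north as y: light aircraft velocity = (122.000, 0.000) km/h; airliner velocity = (87.772, 451.549) km/h.
Velocity of light aircraft relative to airliner = (122.000, 0.000) − (87.772, 451.549) = (34.228, -451.549) km/h.
Bearing = atan2(34.23, -451.55) = 175.67° clockwise from north.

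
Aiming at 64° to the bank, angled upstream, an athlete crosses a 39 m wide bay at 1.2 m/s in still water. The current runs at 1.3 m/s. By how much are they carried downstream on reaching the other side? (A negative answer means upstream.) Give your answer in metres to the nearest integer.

28 m

Perpendicular speed = 1.079 m/s; crossing time = 39 / 1.079 = 36.160 s.
Net downstream speed = 0.774 m/s.
Drift = 0.774 × 36.160 = 27.986 m (downstream).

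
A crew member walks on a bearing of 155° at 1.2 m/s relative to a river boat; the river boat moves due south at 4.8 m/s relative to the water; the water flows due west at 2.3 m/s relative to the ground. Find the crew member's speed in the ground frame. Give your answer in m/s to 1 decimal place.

In east/north components (m/s): crew member relative to river boat = (0.507, -1.088); river boat relative to water = (0.000, -4.800); water relative to ground = (-2.300, 0.000).
Sum = (-1.793, -5.888) m/s.
Speed = |(-1.793, -5.888)| = 6.154 m/s.

6.2 m/s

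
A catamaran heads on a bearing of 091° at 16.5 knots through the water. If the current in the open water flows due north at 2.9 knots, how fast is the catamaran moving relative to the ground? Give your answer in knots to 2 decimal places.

Taking east as x and north as y: velocity relative to the water = (16.497, -0.288) knots; the water relative to ground = (0.000, 2.900) knots.
Velocity relative to ground = (16.497, -0.288) + (0.000, 2.900) = (16.497, 2.612) knots.
Speed = |(16.497, 2.612)| = 16.703 knots.

16.70 knots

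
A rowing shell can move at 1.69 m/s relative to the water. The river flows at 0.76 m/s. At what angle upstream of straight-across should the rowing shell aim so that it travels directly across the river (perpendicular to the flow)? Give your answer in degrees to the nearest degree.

27°

To cancel the current, the upstream component of the rowing shell's velocity must equal the flow: 1.69 sin θ = 0.76.
sin θ = 0.76 / 1.69 = 0.4497.
θ = arcsin(0.4497) = 26.725°.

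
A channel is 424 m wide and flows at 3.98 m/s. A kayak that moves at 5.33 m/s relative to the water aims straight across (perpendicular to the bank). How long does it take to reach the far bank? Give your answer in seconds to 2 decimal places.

The component of the kayak's velocity perpendicular to the bank is 5.33 m/s.
Only the cross-stream component determines the crossing time; the current contributes nothing perpendicular to the bank.
Time = 424 / 5.330 = 79.550 s.

79.55 s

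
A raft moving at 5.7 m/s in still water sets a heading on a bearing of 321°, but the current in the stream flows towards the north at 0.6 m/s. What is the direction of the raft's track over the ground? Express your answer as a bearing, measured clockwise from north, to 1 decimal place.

324.5°

Taking east as x and north as y: velocity relative to the water = (-3.587, 4.430) m/s; the water relative to ground = (0.000, 0.600) m/s.
Velocity relative to ground = (-3.587, 4.430) + (0.000, 0.600) = (-3.587, 5.030) m/s.
Bearing = atan2(-3.59, 5.03) = 324.50° clockwise from north.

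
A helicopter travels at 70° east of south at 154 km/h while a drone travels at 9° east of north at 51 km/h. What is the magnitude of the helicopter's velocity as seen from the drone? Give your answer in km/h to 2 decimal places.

Taking east as x and north as y: helicopter velocity = (144.713, -52.671) km/h; drone velocity = (7.978, 50.372) km/h.
Velocity of helicopter relative to drone = (144.713, -52.671) − (7.978, 50.372) = (136.735, -103.043) km/h.
Magnitude = |(136.735, -103.043)| = 171.214 km/h.

171.21 km/h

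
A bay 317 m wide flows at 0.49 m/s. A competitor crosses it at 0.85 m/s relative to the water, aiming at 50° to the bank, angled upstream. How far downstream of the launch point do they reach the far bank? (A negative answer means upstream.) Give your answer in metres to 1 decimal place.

Perpendicular speed = 0.651 m/s; crossing time = 317 / 0.651 = 486.840 s.
Net downstream speed = -0.056 m/s.
Drift = -0.056 × 486.840 = -27.443 m (upstream).

-27.4 m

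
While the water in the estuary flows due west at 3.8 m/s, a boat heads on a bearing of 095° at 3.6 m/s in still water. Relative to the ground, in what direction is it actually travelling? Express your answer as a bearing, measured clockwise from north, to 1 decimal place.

214.3°

Taking east as x and north as y: velocity relative to the water = (3.586, -0.314) m/s; the water relative to ground = (-3.800, 0.000) m/s.
Velocity relative to ground = (3.586, -0.314) + (-3.800, 0.000) = (-0.214, -0.314) m/s.
Bearing = atan2(-0.21, -0.31) = 214.26° clockwise from north.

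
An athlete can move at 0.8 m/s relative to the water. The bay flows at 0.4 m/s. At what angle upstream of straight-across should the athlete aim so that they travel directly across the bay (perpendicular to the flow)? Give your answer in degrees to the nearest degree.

30°

To cancel the current, the upstream component of the athlete's velocity must equal the flow: 0.8 sin θ = 0.4.
sin θ = 0.4 / 0.8 = 0.5000.
θ = arcsin(0.5000) = 30.000°.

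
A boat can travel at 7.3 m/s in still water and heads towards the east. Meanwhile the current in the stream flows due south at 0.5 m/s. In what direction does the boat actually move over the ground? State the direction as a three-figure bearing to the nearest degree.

Taking east as x and north as y: velocity relative to the water = (7.300, 0.000) m/s; the water relative to ground = (0.000, -0.500) m/s.
Velocity relative to ground = (7.300, 0.000) + (0.000, -0.500) = (7.300, -0.500) m/s.
Bearing = atan2(7.30, -0.50) = 93.92° clockwise from north.

094°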